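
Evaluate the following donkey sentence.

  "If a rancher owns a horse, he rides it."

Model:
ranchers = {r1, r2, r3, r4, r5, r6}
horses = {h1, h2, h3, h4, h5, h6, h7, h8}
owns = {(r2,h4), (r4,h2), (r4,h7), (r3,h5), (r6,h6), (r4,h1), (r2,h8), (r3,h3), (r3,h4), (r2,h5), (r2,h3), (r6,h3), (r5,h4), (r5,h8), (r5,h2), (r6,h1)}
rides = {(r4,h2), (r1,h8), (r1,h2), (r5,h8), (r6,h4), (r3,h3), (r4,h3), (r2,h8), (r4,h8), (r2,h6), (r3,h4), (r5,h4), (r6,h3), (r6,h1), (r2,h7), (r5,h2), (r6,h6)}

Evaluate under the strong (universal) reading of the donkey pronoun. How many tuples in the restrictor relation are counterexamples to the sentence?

"it" takes "a horse" as antecedent — a donkey pronoun bound across the clause boundary.
Strong reading: for every (r,h) with owns(r,h), rides(r,h).
Restrictor pairs: (r2,h3) ✗  (r2,h4) ✗  (r2,h5) ✗  (r2,h8) ✓  (r3,h3) ✓  (r3,h4) ✓  (r3,h5) ✗  (r4,h1) ✗  (r4,h2) ✓  (r4,h7) ✗  (r5,h2) ✓  (r5,h4) ✓  (r5,h8) ✓  (r6,h1) ✓  (r6,h3) ✓  (r6,h6) ✓
Counterexamples (restrictor pairs failing the scope): 6.

6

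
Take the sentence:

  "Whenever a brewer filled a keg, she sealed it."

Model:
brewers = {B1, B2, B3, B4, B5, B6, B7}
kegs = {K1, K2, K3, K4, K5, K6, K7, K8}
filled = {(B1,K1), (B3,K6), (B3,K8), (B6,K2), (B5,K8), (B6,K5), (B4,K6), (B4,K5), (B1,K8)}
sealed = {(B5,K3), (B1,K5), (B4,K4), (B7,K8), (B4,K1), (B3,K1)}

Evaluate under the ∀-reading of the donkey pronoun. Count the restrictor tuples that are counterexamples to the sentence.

9

"it" takes "a keg" as antecedent — a donkey pronoun bound across the clause boundary.
Strong reading: for every (b,k) with filled(b,k), sealed(b,k).
Restrictor pairs: (B1,K1) ✗  (B1,K8) ✗  (B3,K6) ✗  (B3,K8) ✗  (B4,K5) ✗  (B4,K6) ✗  (B5,K8) ✗  (B6,K2) ✗  (B6,K5) ✗
Counterexamples (restrictor pairs failing the scope): 9.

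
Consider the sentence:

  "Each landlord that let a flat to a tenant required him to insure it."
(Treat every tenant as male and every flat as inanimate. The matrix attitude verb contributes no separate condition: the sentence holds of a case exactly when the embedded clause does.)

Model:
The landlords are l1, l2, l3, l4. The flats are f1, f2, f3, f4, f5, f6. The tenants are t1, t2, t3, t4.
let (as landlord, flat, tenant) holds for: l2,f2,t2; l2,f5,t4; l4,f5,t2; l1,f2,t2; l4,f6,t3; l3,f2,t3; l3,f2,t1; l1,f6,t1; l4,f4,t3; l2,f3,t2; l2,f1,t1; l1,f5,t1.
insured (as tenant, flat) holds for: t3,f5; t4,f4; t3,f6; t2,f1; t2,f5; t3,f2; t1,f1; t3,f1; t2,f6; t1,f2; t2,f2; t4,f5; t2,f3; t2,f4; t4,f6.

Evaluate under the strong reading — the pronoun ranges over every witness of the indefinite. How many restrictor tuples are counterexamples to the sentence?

"him" takes "a tenant" as antecedent and "it" takes "a flat"; both are donkey pronouns co-varying with the restrictor.
Strong reading: for every (l,f,t) with let(l,f,t), insured(t,f).
Restrictor triples: (l1,f2,t2)→insured(t2,f2) ✓  (l1,f5,t1)→insured(t1,f5) ✗  (l1,f6,t1)→insured(t1,f6) ✗  (l2,f1,t1)→insured(t1,f1) ✓  (l2,f2,t2)→insured(t2,f2) ✓  (l2,f3,t2)→insured(t2,f3) ✓  (l2,f5,t4)→insured(t4,f5) ✓  (l3,f2,t1)→insured(t1,f2) ✓  (l3,f2,t3)→insured(t3,f2) ✓  (l4,f4,t3)→insured(t3,f4) ✗  (l4,f5,t2)→insured(t2,f5) ✓  (l4,f6,t3)→insured(t3,f6) ✓
Counterexamples (restrictor triples failing the scope): 3.

3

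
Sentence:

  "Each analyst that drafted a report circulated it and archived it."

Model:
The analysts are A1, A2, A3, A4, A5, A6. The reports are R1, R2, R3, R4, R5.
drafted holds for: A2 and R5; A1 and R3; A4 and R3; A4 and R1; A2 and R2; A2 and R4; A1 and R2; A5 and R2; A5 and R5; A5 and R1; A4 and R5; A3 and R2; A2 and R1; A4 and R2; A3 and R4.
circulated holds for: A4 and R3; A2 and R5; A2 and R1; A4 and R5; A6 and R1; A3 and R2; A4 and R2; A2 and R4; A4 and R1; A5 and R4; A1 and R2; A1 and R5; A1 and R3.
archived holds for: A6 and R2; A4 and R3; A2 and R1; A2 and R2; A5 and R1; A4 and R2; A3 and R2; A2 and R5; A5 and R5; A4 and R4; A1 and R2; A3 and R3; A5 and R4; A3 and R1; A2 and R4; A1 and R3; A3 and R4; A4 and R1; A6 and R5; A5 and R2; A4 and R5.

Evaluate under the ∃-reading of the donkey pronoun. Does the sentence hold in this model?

False

"it" takes "a report" as antecedent — a donkey pronoun bound across the clause boundary.
Weak reading: every analyst a with some drafted-report has at least one drafted-report r such that circulated(a,r) ∧ archived(a,r).
Per analyst: A1:✓  A2:✓  A3:✓  A4:✓  A5:✗
A5 has no witness among its drafted-reports.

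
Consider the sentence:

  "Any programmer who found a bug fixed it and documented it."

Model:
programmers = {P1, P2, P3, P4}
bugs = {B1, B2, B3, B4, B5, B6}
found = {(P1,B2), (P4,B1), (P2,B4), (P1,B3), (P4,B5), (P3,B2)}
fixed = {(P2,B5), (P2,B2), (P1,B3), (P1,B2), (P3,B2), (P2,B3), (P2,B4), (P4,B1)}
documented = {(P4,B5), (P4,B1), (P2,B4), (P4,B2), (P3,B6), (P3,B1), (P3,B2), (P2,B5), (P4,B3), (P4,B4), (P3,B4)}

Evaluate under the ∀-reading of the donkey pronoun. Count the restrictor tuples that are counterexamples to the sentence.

"it" takes "a bug" as antecedent — a donkey pronoun bound across the clause boundary.
Strong reading: for every (p,b) with found(p,b), fixed(p,b) ∧ documented(p,b).
Restrictor pairs: (P1,B2) ✗  (P1,B3) ✗  (P2,B4) ✓  (P3,B2) ✓  (P4,B1) ✓  (P4,B5) ✗
Counterexamples (restrictor pairs failing the scope): 3.

3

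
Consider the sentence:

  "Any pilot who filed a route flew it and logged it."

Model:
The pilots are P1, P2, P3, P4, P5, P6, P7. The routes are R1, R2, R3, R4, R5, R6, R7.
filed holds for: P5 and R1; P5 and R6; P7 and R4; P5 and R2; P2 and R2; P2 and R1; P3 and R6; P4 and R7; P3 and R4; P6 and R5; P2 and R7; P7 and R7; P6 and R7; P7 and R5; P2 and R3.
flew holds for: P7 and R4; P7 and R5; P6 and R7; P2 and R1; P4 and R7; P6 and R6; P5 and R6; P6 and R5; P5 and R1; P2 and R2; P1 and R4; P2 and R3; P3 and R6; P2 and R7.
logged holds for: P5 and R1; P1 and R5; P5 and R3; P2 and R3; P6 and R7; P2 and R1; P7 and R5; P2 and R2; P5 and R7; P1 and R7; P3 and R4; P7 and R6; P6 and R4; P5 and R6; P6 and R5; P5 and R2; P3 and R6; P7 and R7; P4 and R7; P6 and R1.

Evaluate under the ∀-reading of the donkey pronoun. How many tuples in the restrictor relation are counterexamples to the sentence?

5

"it" takes "a route" as antecedent — a donkey pronoun bound across the clause boundary.
Strong reading: for every (p,r) with filed(p,r), flew(p,r) ∧ logged(p,r).
Restrictor pairs: (P2,R1) ✓  (P2,R2) ✓  (P2,R3) ✓  (P2,R7) ✗  (P3,R4) ✗  (P3,R6) ✓  (P4,R7) ✓  (P5,R1) ✓  (P5,R2) ✗  (P5,R6) ✓  (P6,R5) ✓  (P6,R7) ✓  (P7,R4) ✗  (P7,R5) ✓  (P7,R7) ✗
Counterexamples (restrictor pairs failing the scope): 5.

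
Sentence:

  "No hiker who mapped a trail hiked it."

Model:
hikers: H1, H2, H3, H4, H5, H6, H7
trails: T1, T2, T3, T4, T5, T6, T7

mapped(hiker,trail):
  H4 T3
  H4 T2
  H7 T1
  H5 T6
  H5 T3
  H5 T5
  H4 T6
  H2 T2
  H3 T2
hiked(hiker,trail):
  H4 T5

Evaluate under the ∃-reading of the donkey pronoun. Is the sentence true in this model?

True

"it" takes "a trail" as antecedent — a donkey pronoun bound across the clause boundary.
Truth condition: for no (h,t) with mapped(h,t) does hiked(h,t) hold.
Restrictor pairs — does the scope hold? (H2,T2):fails  (H3,T2):fails  (H4,T2):fails  (H4,T3):fails  (H4,T6):fails  (H5,T3):fails  (H5,T5):fails  (H5,T6):fails  (H7,T1):fails
Scope holds for no restrictor pair, so the sentence is true.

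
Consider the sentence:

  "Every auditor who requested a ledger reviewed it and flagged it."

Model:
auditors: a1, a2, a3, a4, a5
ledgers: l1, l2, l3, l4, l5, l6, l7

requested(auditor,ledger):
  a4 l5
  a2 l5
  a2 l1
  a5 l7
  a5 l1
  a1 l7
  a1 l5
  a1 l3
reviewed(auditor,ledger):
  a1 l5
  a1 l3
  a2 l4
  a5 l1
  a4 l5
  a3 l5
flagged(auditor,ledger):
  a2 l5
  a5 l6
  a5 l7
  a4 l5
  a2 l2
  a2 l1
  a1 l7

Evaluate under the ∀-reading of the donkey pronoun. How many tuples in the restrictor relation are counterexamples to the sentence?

"it" takes "a ledger" as antecedent — a donkey pronoun bound across the clause boundary.
Strong reading: for every (a,l) with requested(a,l), reviewed(a,l) ∧ flagged(a,l).
Restrictor pairs: (a1,l3) ✗  (a1,l5) ✗  (a1,l7) ✗  (a2,l1) ✗  (a2,l5) ✗  (a4,l5) ✓  (a5,l1) ✗  (a5,l7) ✗
Counterexamples (restrictor pairs failing the scope): 7.

7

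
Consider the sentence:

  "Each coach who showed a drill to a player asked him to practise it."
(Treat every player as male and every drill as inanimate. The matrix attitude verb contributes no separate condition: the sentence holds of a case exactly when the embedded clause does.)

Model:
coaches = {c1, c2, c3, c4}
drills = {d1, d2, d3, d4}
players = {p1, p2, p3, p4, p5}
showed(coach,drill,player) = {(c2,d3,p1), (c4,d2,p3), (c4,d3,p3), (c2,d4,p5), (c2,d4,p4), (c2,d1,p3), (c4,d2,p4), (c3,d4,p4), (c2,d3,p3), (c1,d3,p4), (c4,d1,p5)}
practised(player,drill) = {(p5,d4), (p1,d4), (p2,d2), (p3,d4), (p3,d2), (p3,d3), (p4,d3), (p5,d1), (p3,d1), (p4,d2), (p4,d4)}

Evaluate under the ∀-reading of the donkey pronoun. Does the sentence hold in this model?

False

"him" takes "a player" as antecedent and "it" takes "a drill"; both are donkey pronouns co-varying with the restrictor.
Strong reading: for every (c,d,p) with showed(c,d,p), practised(p,d).
Restrictor triples: (c1,d3,p4)→practised(p4,d3) ✓  (c2,d1,p3)→practised(p3,d1) ✓  (c2,d3,p1)→practised(p1,d3) ✗  (c2,d3,p3)→practised(p3,d3) ✓  (c2,d4,p4)→practised(p4,d4) ✓  (c2,d4,p5)→practised(p5,d4) ✓  (c3,d4,p4)→practised(p4,d4) ✓  (c4,d1,p5)→practised(p5,d1) ✓  (c4,d2,p3)→practised(p3,d2) ✓  (c4,d2,p4)→practised(p4,d2) ✓  (c4,d3,p3)→practised(p3,d3) ✓
Counterexample: (c2,d3,p1) — practised(p1,d3) does not hold.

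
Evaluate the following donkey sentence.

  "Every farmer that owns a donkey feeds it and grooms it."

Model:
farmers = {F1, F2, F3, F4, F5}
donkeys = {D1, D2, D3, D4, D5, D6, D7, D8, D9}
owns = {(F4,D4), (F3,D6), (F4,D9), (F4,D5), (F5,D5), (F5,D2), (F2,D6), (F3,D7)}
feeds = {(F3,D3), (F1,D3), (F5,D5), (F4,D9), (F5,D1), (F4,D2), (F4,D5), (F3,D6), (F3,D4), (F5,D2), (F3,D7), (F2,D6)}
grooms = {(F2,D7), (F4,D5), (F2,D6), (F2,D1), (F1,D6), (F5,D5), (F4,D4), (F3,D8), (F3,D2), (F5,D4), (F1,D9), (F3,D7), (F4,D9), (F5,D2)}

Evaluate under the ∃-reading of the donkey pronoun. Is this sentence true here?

True

"it" takes "a donkey" as antecedent — a donkey pronoun bound across the clause boundary.
Weak reading: every farmer f with some owns-donkey has at least one owns-donkey d such that feeds(f,d) ∧ grooms(f,d).
Per farmer: F2:✓  F3:✓  F4:✓  F5:✓
Every farmer in the restrictor has a witness.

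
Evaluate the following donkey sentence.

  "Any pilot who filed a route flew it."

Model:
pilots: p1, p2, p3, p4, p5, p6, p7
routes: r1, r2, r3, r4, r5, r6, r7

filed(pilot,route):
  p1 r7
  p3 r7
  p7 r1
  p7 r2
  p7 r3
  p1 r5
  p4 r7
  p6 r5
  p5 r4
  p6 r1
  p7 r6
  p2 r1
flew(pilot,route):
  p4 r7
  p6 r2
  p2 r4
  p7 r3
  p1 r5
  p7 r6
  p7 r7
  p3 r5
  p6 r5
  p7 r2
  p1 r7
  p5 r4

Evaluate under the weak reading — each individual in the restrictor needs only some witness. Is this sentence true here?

False

"it" takes "a route" as antecedent — a donkey pronoun bound across the clause boundary.
Weak reading: every pilot p with some filed-route has at least one filed-route r such that flew(p,r).
Per pilot: p1:✓  p2:✗  p3:✗  p4:✓  p5:✓  p6:✓  p7:✓
p2 has no witness among its filed-routes.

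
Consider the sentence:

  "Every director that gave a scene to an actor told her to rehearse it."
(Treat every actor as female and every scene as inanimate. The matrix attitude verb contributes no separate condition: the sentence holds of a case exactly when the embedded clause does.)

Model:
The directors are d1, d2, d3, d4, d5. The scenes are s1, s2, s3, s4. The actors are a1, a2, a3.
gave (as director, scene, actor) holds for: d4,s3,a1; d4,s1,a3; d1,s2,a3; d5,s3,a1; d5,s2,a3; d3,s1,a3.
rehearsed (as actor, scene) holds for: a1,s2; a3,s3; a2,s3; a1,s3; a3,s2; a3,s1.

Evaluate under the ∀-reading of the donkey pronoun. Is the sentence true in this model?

True

"her" takes "an actor" as antecedent and "it" takes "a scene"; both are donkey pronouns co-varying with the restrictor.
Strong reading: for every (d,s,a) with gave(d,s,a), rehearsed(a,s).
Restrictor triples: (d1,s2,a3)→rehearsed(a3,s2) ✓  (d3,s1,a3)→rehearsed(a3,s1) ✓  (d4,s1,a3)→rehearsed(a3,s1) ✓  (d4,s3,a1)→rehearsed(a1,s3) ✓  (d5,s2,a3)→rehearsed(a3,s2) ✓  (d5,s3,a1)→rehearsed(a1,s3) ✓
Every restrictor triple satisfies the scope.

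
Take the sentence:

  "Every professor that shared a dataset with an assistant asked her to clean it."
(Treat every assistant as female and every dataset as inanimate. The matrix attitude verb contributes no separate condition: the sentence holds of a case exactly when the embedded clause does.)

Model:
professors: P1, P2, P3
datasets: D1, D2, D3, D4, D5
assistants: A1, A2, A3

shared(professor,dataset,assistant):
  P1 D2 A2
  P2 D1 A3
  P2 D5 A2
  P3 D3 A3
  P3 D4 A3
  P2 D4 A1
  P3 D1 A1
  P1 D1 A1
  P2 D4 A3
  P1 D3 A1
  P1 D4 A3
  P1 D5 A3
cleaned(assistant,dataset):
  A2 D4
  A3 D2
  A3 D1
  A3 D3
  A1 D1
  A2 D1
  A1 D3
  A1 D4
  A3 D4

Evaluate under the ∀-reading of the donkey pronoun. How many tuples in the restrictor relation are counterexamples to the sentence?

"her" takes "an assistant" as antecedent and "it" takes "a dataset"; both are donkey pronouns co-varying with the restrictor.
Strong reading: for every (p,d,a) with shared(p,d,a), cleaned(a,d).
Restrictor triples: (P1,D1,A1)→cleaned(A1,D1) ✓  (P1,D2,A2)→cleaned(A2,D2) ✗  (P1,D3,A1)→cleaned(A1,D3) ✓  (P1,D4,A3)→cleaned(A3,D4) ✓  (P1,D5,A3)→cleaned(A3,D5) ✗  (P2,D1,A3)→cleaned(A3,D1) ✓  (P2,D4,A1)→cleaned(A1,D4) ✓  (P2,D4,A3)→cleaned(A3,D4) ✓  (P2,D5,A2)→cleaned(A2,D5) ✗  (P3,D1,A1)→cleaned(A1,D1) ✓  (P3,D3,A3)→cleaned(A3,D3) ✓  (P3,D4,A3)→cleaned(A3,D4) ✓
Counterexamples (restrictor triples failing the scope): 3.

3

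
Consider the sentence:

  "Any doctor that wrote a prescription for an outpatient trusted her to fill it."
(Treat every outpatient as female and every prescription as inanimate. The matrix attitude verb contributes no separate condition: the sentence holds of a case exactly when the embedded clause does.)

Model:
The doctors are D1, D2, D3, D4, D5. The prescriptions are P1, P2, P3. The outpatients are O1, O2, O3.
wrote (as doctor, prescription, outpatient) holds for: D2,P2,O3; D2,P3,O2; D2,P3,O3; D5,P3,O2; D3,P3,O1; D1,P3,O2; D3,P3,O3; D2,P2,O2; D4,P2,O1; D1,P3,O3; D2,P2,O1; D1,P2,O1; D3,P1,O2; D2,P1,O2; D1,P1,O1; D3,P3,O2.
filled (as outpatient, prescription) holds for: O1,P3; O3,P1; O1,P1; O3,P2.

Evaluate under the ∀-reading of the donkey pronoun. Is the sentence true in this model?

"her" takes "an outpatient" as antecedent and "it" takes "a prescription"; both are donkey pronouns co-varying with the restrictor.
Strong reading: for every (d,p,o) with wrote(d,p,o), filled(o,p).
Restrictor triples: (D1,P1,O1)→filled(O1,P1) ✓  (D1,P2,O1)→filled(O1,P2) ✗  (D1,P3,O2)→filled(O2,P3) ✗  (D1,P3,O3)→filled(O3,P3) ✗  (D2,P1,O2)→filled(O2,P1) ✗  (D2,P2,O1)→filled(O1,P2) ✗  (D2,P2,O2)→filled(O2,P2) ✗  (D2,P2,O3)→filled(O3,P2) ✓  (D2,P3,O2)→filled(O2,P3) ✗  (D2,P3,O3)→filled(O3,P3) ✗  (D3,P1,O2)→filled(O2,P1) ✗  (D3,P3,O1)→filled(O1,P3) ✓  (D3,P3,O2)→filled(O2,P3) ✗  (D3,P3,O3)→filled(O3,P3) ✗  (D4,P2,O1)→filled(O1,P2) ✗  (D5,P3,O2)→filled(O2,P3) ✗
Counterexample: (D1,P2,O1) — filled(O1,P2) does not hold.

False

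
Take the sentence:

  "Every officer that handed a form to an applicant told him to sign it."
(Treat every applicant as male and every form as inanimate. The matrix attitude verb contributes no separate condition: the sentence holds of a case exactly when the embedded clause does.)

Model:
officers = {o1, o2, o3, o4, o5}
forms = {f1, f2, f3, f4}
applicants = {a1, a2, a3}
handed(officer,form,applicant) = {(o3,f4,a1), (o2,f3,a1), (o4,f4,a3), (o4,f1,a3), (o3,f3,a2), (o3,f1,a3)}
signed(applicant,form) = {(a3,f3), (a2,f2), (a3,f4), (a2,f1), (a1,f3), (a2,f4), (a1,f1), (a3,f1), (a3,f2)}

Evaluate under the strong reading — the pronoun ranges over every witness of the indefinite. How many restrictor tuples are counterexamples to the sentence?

2

"him" takes "an applicant" as antecedent and "it" takes "a form"; both are donkey pronouns co-varying with the restrictor.
Strong reading: for every (o,f,a) with handed(o,f,a), signed(a,f).
Restrictor triples: (o2,f3,a1)→signed(a1,f3) ✓  (o3,f1,a3)→signed(a3,f1) ✓  (o3,f3,a2)→signed(a2,f3) ✗  (o3,f4,a1)→signed(a1,f4) ✗  (o4,f1,a3)→signed(a3,f1) ✓  (o4,f4,a3)→signed(a3,f4) ✓
Counterexamples (restrictor triples failing the scope): 2.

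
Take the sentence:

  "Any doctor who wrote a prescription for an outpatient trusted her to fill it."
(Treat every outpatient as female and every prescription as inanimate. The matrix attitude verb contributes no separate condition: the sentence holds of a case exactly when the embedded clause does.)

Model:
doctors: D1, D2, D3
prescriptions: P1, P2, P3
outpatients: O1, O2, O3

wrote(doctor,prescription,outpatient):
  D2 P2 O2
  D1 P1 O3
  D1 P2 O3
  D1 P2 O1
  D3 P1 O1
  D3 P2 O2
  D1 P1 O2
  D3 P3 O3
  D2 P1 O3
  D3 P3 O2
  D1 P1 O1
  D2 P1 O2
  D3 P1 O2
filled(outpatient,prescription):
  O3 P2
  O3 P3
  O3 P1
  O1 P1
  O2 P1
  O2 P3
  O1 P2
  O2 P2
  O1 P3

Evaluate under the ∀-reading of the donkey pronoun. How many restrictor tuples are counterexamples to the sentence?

"her" takes "an outpatient" as antecedent and "it" takes "a prescription"; both are donkey pronouns co-varying with the restrictor.
Strong reading: for every (d,p,o) with wrote(d,p,o), filled(o,p).
Restrictor triples: (D1,P1,O1)→filled(O1,P1) ✓  (D1,P1,O2)→filled(O2,P1) ✓  (D1,P1,O3)→filled(O3,P1) ✓  (D1,P2,O1)→filled(O1,P2) ✓  (D1,P2,O3)→filled(O3,P2) ✓  (D2,P1,O2)→filled(O2,P1) ✓  (D2,P1,O3)→filled(O3,P1) ✓  (D2,P2,O2)→filled(O2,P2) ✓  (D3,P1,O1)→filled(O1,P1) ✓  (D3,P1,O2)→filled(O2,P1) ✓  (D3,P2,O2)→filled(O2,P2) ✓  (D3,P3,O2)→filled(O2,P3) ✓  (D3,P3,O3)→filled(O3,P3) ✓
Counterexamples (restrictor triples failing the scope): 0.

0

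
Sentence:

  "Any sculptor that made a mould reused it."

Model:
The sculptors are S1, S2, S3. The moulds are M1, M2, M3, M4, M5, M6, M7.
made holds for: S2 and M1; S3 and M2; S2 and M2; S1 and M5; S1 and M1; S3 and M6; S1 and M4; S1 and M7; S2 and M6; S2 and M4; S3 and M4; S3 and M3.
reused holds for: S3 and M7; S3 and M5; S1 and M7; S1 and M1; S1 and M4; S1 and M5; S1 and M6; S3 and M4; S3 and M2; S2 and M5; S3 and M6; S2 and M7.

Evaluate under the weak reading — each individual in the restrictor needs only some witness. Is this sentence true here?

False

"it" takes "a mould" as antecedent — a donkey pronoun bound across the clause boundary.
Weak reading: every sculptor s with some made-mould has at least one made-mould m such that reused(s,m).
Per sculptor: S1:✓  S2:✗  S3:✓
S2 has no witness among its made-moulds.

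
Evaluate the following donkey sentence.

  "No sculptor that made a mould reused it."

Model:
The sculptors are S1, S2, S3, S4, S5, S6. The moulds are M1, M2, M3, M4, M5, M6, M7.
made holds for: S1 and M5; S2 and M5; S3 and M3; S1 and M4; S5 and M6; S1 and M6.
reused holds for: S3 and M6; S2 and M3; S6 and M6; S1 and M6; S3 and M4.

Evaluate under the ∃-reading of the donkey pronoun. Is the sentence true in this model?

False

"it" takes "a mould" as antecedent — a donkey pronoun bound across the clause boundary.
Truth condition: for no (s,m) with made(s,m) does reused(s,m) hold.
Restrictor pairs — does the scope hold? (S1,M4):fails  (S1,M5):fails  (S1,M6):holds  (S2,M5):fails  (S3,M3):fails  (S5,M6):fails
Scope holds for 1 pair(s), so the sentence is false.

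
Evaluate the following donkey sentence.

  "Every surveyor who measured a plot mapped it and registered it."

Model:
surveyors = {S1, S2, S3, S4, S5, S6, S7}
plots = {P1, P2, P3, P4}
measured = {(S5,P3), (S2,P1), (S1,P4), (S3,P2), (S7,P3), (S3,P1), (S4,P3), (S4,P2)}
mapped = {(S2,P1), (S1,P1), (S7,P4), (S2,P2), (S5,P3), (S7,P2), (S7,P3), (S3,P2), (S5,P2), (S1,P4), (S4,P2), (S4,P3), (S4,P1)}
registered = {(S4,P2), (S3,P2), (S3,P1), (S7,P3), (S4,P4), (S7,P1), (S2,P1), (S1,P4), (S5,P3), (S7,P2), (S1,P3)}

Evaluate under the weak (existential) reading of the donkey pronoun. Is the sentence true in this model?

True

"it" takes "a plot" as antecedent — a donkey pronoun bound across the clause boundary.
Weak reading: every surveyor s with some measured-plot has at least one measured-plot p such that mapped(s,p) ∧ registered(s,p).
Per surveyor: S1:✓  S2:✓  S3:✓  S4:✓  S5:✓  S7:✓
Every surveyor in the restrictor has a witness.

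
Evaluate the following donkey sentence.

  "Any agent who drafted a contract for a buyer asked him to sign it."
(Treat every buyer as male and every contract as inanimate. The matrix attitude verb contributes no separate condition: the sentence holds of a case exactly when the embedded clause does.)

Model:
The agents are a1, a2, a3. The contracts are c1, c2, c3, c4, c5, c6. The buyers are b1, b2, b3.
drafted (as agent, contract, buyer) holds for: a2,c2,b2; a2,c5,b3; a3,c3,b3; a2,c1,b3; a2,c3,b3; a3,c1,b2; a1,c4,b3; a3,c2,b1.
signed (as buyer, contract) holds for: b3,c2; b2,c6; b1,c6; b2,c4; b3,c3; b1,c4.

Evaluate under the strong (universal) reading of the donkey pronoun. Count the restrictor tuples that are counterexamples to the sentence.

6

"him" takes "a buyer" as antecedent and "it" takes "a contract"; both are donkey pronouns co-varying with the restrictor.
Strong reading: for every (a,c,b) with drafted(a,c,b), signed(b,c).
Restrictor triples: (a1,c4,b3)→signed(b3,c4) ✗  (a2,c1,b3)→signed(b3,c1) ✗  (a2,c2,b2)→signed(b2,c2) ✗  (a2,c3,b3)→signed(b3,c3) ✓  (a2,c5,b3)→signed(b3,c5) ✗  (a3,c1,b2)→signed(b2,c1) ✗  (a3,c2,b1)→signed(b1,c2) ✗  (a3,c3,b3)→signed(b3,c3) ✓
Counterexamples (restrictor triples failing the scope): 6.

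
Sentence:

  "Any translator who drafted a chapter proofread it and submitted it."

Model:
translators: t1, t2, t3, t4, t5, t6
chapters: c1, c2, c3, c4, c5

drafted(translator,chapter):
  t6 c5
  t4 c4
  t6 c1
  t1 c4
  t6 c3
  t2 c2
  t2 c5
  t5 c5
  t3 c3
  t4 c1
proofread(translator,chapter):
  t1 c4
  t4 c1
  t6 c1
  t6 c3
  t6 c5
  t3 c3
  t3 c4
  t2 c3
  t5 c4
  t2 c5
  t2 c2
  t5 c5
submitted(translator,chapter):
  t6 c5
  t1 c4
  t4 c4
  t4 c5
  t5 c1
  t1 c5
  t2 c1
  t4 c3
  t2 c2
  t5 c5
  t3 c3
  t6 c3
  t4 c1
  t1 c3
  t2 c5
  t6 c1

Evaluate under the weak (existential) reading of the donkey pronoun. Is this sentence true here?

"it" takes "a chapter" as antecedent — a donkey pronoun bound across the clause boundary.
Weak reading: every translator t with some drafted-chapter has at least one drafted-chapter c such that proofread(t,c) ∧ submitted(t,c).
Per translator: t1:✓  t2:✓  t3:✓  t4:✓  t5:✓  t6:✓
Every translator in the restrictor has a witness.

True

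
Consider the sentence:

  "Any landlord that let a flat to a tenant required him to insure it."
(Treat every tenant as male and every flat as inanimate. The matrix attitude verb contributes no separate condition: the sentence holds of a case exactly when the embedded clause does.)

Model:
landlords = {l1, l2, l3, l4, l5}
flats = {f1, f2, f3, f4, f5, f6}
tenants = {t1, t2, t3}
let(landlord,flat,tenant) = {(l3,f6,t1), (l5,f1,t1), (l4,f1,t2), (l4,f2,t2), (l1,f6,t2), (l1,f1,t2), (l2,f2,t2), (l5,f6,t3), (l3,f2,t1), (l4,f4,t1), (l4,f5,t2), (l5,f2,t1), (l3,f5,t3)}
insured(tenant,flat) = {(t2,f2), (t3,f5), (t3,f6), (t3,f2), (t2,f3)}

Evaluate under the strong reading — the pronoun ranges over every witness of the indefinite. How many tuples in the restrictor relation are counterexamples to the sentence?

"him" takes "a tenant" as antecedent and "it" takes "a flat"; both are donkey pronouns co-varying with the restrictor.
Strong reading: for every (l,f,t) with let(l,f,t), insured(t,f).
Restrictor triples: (l1,f1,t2)→insured(t2,f1) ✗  (l1,f6,t2)→insured(t2,f6) ✗  (l2,f2,t2)→insured(t2,f2) ✓  (l3,f2,t1)→insured(t1,f2) ✗  (l3,f5,t3)→insured(t3,f5) ✓  (l3,f6,t1)→insured(t1,f6) ✗  (l4,f1,t2)→insured(t2,f1) ✗  (l4,f2,t2)→insured(t2,f2) ✓  (l4,f4,t1)→insured(t1,f4) ✗  (l4,f5,t2)→insured(t2,f5) ✗  (l5,f1,t1)→insured(t1,f1) ✗  (l5,f2,t1)→insured(t1,f2) ✗  (l5,f6,t3)→insured(t3,f6) ✓
Counterexamples (restrictor triples failing the scope): 9.

9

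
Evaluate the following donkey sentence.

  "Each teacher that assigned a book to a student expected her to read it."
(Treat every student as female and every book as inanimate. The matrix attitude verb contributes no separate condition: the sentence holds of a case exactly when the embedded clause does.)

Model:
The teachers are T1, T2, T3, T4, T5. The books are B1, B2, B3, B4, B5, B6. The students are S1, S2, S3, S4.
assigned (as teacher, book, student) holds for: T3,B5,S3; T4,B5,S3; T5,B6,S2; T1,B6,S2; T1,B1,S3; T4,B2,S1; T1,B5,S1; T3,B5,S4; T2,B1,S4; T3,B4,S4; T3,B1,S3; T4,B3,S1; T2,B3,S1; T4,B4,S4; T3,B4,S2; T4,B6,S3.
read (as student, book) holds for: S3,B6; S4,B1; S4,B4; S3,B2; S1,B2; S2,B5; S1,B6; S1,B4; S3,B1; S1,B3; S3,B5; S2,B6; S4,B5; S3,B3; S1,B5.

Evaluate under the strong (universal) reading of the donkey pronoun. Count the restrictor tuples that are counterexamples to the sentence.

1

"her" takes "a student" as antecedent and "it" takes "a book"; both are donkey pronouns co-varying with the restrictor.
Strong reading: for every (t,b,s) with assigned(t,b,s), read(s,b).
Restrictor triples: (T1,B1,S3)→read(S3,B1) ✓  (T1,B5,S1)→read(S1,B5) ✓  (T1,B6,S2)→read(S2,B6) ✓  (T2,B1,S4)→read(S4,B1) ✓  (T2,B3,S1)→read(S1,B3) ✓  (T3,B1,S3)→read(S3,B1) ✓  (T3,B4,S2)→read(S2,B4) ✗  (T3,B4,S4)→read(S4,B4) ✓  (T3,B5,S3)→read(S3,B5) ✓  (T3,B5,S4)→read(S4,B5) ✓  (T4,B2,S1)→read(S1,B2) ✓  (T4,B3,S1)→read(S1,B3) ✓  (T4,B4,S4)→read(S4,B4) ✓  (T4,B5,S3)→read(S3,B5) ✓  (T4,B6,S3)→read(S3,B6) ✓  (T5,B6,S2)→read(S2,B6) ✓
Counterexamples (restrictor triples failing the scope): 1.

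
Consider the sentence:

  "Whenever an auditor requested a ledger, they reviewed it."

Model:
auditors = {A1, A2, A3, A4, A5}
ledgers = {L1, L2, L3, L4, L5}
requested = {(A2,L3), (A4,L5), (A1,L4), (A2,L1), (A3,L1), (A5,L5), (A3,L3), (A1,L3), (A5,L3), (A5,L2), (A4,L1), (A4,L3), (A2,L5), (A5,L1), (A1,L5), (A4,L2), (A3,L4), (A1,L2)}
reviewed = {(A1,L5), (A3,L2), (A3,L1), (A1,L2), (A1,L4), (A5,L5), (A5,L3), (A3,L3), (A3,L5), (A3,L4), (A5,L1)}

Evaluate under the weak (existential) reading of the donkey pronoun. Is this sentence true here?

False

"it" takes "a ledger" as antecedent — a donkey pronoun bound across the clause boundary.
Weak reading: every auditor a with some requested-ledger has at least one requested-ledger l such that reviewed(a,l).
Per auditor: A1:✓  A2:✗  A3:✓  A4:✗  A5:✓
A2 has no witness among its requested-ledgers.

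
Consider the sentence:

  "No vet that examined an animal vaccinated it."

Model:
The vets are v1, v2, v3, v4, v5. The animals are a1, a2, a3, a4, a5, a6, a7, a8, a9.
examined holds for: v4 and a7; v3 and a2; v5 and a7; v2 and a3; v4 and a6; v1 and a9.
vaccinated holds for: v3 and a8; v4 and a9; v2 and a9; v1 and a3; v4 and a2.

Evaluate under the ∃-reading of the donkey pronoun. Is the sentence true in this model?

"it" takes "an animal" as antecedent — a donkey pronoun bound across the clause boundary.
Truth condition: for no (v,a) with examined(v,a) does vaccinated(v,a) hold.
Restrictor pairs — does the scope hold? (v1,a9):fails  (v2,a3):fails  (v3,a2):fails  (v4,a6):fails  (v4,a7):fails  (v5,a7):fails
Scope holds for no restrictor pair, so the sentence is true.

True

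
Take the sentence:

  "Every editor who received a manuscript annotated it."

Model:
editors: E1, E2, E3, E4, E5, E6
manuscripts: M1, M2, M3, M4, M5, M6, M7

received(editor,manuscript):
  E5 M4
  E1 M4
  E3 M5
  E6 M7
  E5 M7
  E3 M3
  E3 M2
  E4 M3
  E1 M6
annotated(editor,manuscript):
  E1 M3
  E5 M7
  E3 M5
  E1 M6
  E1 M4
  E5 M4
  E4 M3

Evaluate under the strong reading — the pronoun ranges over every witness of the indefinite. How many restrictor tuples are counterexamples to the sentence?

3

"it" takes "a manuscript" as antecedent — a donkey pronoun bound across the clause boundary.
Strong reading: for every (e,m) with received(e,m), annotated(e,m).
Restrictor pairs: (E1,M4) ✓  (E1,M6) ✓  (E3,M2) ✗  (E3,M3) ✗  (E3,M5) ✓  (E4,M3) ✓  (E5,M4) ✓  (E5,M7) ✓  (E6,M7) ✗
Counterexamples (restrictor pairs failing the scope): 3.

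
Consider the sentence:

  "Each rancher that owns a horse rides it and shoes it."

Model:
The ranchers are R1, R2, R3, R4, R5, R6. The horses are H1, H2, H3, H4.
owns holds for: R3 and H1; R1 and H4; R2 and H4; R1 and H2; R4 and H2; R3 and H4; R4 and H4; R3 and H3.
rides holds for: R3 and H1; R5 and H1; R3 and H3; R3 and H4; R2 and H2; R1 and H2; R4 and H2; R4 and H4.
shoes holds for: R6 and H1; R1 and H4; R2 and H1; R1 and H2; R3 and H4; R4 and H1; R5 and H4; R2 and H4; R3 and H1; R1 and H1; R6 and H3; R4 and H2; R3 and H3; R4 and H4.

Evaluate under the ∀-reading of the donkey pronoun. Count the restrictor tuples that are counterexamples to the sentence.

2

"it" takes "a horse" as antecedent — a donkey pronoun bound across the clause boundary.
Strong reading: for every (r,h) with owns(r,h), rides(r,h) ∧ shoes(r,h).
Restrictor pairs: (R1,H2) ✓  (R1,H4) ✗  (R2,H4) ✗  (R3,H1) ✓  (R3,H3) ✓  (R3,H4) ✓  (R4,H2) ✓  (R4,H4) ✓
Counterexamples (restrictor pairs failing the scope): 2.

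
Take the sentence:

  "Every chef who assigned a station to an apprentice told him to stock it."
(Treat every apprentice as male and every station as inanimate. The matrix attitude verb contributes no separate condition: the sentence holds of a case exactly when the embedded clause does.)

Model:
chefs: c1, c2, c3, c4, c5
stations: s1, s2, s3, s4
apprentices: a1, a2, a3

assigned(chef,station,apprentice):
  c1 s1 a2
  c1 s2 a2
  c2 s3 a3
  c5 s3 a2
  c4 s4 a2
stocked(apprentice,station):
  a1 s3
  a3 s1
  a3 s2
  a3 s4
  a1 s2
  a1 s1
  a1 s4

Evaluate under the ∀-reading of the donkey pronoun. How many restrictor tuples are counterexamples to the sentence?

5

"him" takes "an apprentice" as antecedent and "it" takes "a station"; both are donkey pronouns co-varying with the restrictor.
Strong reading: for every (c,s,a) with assigned(c,s,a), stocked(a,s).
Restrictor triples: (c1,s1,a2)→stocked(a2,s1) ✗  (c1,s2,a2)→stocked(a2,s2) ✗  (c2,s3,a3)→stocked(a3,s3) ✗  (c4,s4,a2)→stocked(a2,s4) ✗  (c5,s3,a2)→stocked(a2,s3) ✗
Counterexamples (restrictor triples failing the scope): 5.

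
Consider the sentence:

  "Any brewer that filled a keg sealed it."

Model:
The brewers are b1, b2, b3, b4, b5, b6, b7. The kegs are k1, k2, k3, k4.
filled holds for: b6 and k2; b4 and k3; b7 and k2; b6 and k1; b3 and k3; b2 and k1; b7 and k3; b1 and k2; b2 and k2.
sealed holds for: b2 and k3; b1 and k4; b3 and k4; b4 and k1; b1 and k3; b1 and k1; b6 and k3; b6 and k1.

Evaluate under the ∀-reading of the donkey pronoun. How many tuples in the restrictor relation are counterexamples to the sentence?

"it" takes "a keg" as antecedent — a donkey pronoun bound across the clause boundary.
Strong reading: for every (b,k) with filled(b,k), sealed(b,k).
Restrictor pairs: (b1,k2) ✗  (b2,k1) ✗  (b2,k2) ✗  (b3,k3) ✗  (b4,k3) ✗  (b6,k1) ✓  (b6,k2) ✗  (b7,k2) ✗  (b7,k3) ✗
Counterexamples (restrictor pairs failing the scope): 8.

8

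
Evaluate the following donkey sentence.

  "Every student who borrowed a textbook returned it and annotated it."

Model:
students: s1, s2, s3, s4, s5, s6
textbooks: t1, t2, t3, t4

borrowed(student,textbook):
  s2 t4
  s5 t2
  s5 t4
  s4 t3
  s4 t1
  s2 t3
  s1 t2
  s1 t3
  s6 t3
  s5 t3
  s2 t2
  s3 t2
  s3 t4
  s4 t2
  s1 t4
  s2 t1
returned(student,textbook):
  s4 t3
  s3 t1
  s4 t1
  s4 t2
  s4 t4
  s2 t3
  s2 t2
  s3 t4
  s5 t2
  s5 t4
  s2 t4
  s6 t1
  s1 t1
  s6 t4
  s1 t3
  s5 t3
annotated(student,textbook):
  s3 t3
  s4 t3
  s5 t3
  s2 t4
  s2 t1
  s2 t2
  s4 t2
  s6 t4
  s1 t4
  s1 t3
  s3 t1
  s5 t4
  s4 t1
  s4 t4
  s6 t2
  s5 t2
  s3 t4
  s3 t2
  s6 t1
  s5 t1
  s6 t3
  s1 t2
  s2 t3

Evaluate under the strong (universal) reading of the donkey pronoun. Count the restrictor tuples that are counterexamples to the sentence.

5

"it" takes "a textbook" as antecedent — a donkey pronoun bound across the clause boundary.
Strong reading: for every (s,t) with borrowed(s,t), returned(s,t) ∧ annotated(s,t).
Restrictor pairs: (s1,t2) ✗  (s1,t3) ✓  (s1,t4) ✗  (s2,t1) ✗  (s2,t2) ✓  (s2,t3) ✓  (s2,t4) ✓  (s3,t2) ✗  (s3,t4) ✓  (s4,t1) ✓  (s4,t2) ✓  (s4,t3) ✓  (s5,t2) ✓  (s5,t3) ✓  (s5,t4) ✓  (s6,t3) ✗
Counterexamples (restrictor pairs failing the scope): 5.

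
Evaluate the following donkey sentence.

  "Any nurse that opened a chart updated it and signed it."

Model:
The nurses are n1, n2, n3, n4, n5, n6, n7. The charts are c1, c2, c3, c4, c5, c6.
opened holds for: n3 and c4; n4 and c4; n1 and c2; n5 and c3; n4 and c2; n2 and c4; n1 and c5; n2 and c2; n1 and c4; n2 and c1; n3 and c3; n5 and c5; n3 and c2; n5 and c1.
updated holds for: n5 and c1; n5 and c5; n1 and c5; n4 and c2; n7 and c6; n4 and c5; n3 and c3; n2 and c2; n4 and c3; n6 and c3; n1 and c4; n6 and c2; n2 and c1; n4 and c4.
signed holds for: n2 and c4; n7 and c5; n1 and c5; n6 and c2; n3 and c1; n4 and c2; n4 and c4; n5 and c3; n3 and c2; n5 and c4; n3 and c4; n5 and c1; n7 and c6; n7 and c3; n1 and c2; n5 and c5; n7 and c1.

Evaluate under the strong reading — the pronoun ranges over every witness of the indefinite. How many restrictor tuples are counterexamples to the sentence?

9

"it" takes "a chart" as antecedent — a donkey pronoun bound across the clause boundary.
Strong reading: for every (n,c) with opened(n,c), updated(n,c) ∧ signed(n,c).
Restrictor pairs: (n1,c2) ✗  (n1,c4) ✗  (n1,c5) ✓  (n2,c1) ✗  (n2,c2) ✗  (n2,c4) ✗  (n3,c2) ✗  (n3,c3) ✗  (n3,c4) ✗  (n4,c2) ✓  (n4,c4) ✓  (n5,c1) ✓  (n5,c3) ✗  (n5,c5) ✓
Counterexamples (restrictor pairs failing the scope): 9.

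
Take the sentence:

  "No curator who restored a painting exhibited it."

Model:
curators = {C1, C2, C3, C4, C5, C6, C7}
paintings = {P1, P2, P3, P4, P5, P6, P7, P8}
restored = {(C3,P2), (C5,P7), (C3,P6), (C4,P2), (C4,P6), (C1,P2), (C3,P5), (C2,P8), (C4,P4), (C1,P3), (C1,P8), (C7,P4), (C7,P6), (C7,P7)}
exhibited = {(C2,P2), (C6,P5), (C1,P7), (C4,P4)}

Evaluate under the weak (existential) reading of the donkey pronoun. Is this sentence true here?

"it" takes "a painting" as antecedent — a donkey pronoun bound across the clause boundary.
Truth condition: for no (c,p) with restored(c,p) does exhibited(c,p) hold.
Restrictor pairs — does the scope hold? (C1,P2):fails  (C1,P3):fails  (C1,P8):fails  (C2,P8):fails  (C3,P2):fails  (C3,P5):fails  (C3,P6):fails  (C4,P2):fails  (C4,P4):holds  (C4,P6):fails  (C5,P7):fails  (C7,P4):fails  (C7,P6):fails  (C7,P7):fails
Scope holds for 1 pair(s), so the sentence is false.

False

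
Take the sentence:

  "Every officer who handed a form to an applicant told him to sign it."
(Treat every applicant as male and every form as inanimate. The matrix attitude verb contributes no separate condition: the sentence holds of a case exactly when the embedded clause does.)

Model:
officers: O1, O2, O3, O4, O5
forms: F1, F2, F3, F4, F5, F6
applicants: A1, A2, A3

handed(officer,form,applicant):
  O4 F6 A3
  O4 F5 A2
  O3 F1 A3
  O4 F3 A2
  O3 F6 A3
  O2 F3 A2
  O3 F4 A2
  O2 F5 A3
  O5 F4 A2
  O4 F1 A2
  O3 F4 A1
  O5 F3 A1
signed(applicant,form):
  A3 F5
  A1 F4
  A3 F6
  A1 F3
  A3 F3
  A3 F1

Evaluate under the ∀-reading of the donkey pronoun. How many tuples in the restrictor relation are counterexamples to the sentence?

"him" takes "an applicant" as antecedent and "it" takes "a form"; both are donkey pronouns co-varying with the restrictor.
Strong reading: for every (o,f,a) with handed(o,f,a), signed(a,f).
Restrictor triples: (O2,F3,A2)→signed(A2,F3) ✗  (O2,F5,A3)→signed(A3,F5) ✓  (O3,F1,A3)→signed(A3,F1) ✓  (O3,F4,A1)→signed(A1,F4) ✓  (O3,F4,A2)→signed(A2,F4) ✗  (O3,F6,A3)→signed(A3,F6) ✓  (O4,F1,A2)→signed(A2,F1) ✗  (O4,F3,A2)→signed(A2,F3) ✗  (O4,F5,A2)→signed(A2,F5) ✗  (O4,F6,A3)→signed(A3,F6) ✓  (O5,F3,A1)→signed(A1,F3) ✓  (O5,F4,A2)→signed(A2,F4) ✗
Counterexamples (restrictor triples failing the scope): 6.

6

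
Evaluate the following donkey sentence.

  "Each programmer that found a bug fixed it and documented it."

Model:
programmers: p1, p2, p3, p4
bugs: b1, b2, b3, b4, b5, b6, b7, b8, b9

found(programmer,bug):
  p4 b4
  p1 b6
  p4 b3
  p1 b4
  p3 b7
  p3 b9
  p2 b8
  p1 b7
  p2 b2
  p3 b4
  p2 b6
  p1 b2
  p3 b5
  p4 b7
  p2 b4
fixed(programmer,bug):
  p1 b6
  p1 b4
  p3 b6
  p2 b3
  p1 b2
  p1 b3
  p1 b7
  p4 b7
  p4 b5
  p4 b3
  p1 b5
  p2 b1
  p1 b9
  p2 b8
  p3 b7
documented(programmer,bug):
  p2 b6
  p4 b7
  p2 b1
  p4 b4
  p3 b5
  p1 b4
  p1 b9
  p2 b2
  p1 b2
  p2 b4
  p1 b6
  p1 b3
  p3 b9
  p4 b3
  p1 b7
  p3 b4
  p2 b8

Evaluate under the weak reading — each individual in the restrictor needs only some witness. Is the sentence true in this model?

"it" takes "a bug" as antecedent — a donkey pronoun bound across the clause boundary.
Weak reading: every programmer p with some found-bug has at least one found-bug b such that fixed(p,b) ∧ documented(p,b).
Per programmer: p1:✓  p2:✓  p3:✗  p4:✓
p3 has no witness among its found-bugs.

False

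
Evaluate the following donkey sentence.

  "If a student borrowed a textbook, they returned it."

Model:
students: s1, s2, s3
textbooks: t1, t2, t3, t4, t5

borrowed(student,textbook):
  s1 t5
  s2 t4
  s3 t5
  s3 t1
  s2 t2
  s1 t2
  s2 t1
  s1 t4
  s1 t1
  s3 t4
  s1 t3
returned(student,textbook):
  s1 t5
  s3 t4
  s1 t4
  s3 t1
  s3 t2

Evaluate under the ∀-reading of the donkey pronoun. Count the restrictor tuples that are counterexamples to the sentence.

"it" takes "a textbook" as antecedent — a donkey pronoun bound across the clause boundary.
Strong reading: for every (s,t) with borrowed(s,t), returned(s,t).
Restrictor pairs: (s1,t1) ✗  (s1,t2) ✗  (s1,t3) ✗  (s1,t4) ✓  (s1,t5) ✓  (s2,t1) ✗  (s2,t2) ✗  (s2,t4) ✗  (s3,t1) ✓  (s3,t4) ✓  (s3,t5) ✗
Counterexamples (restrictor pairs failing the scope): 7.

7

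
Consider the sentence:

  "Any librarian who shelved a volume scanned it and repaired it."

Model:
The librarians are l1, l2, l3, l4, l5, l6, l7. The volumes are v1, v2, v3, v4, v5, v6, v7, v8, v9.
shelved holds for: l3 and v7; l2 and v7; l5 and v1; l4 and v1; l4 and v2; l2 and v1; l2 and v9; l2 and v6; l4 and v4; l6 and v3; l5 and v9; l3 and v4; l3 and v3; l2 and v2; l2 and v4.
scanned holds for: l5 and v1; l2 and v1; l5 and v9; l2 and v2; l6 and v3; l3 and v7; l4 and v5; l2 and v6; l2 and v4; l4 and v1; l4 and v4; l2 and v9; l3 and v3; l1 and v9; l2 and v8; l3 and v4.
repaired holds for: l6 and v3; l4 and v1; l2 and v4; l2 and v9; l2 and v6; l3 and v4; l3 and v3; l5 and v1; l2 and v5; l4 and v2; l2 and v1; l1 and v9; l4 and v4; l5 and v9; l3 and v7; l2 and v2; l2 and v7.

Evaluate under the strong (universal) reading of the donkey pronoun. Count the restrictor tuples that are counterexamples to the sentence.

2

"it" takes "a volume" as antecedent — a donkey pronoun bound across the clause boundary.
Strong reading: for every (l,v) with shelved(l,v), scanned(l,v) ∧ repaired(l,v).
Restrictor pairs: (l2,v1) ✓  (l2,v2) ✓  (l2,v4) ✓  (l2,v6) ✓  (l2,v7) ✗  (l2,v9) ✓  (l3,v3) ✓  (l3,v4) ✓  (l3,v7) ✓  (l4,v1) ✓  (l4,v2) ✗  (l4,v4) ✓  (l5,v1) ✓  (l5,v9) ✓  (l6,v3) ✓
Counterexamples (restrictor pairs failing the scope): 2.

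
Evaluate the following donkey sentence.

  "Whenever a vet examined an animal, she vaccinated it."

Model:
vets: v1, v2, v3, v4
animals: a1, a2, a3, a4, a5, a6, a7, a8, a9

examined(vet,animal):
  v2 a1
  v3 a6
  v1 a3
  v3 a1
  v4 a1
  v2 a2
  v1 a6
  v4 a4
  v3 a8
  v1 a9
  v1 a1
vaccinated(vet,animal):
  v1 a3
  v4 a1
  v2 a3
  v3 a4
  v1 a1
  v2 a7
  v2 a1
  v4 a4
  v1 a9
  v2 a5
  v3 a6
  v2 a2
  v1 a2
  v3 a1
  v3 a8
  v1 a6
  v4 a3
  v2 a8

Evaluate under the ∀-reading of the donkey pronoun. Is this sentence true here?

True

"it" takes "an animal" as antecedent — a donkey pronoun bound across the clause boundary.
Strong reading: for every (v,a) with examined(v,a), vaccinated(v,a).
Restrictor pairs: (v1,a1) ✓  (v1,a3) ✓  (v1,a6) ✓  (v1,a9) ✓  (v2,a1) ✓  (v2,a2) ✓  (v3,a1) ✓  (v3,a6) ✓  (v3,a8) ✓  (v4,a1) ✓  (v4,a4) ✓
Every restrictor pair satisfies the scope.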